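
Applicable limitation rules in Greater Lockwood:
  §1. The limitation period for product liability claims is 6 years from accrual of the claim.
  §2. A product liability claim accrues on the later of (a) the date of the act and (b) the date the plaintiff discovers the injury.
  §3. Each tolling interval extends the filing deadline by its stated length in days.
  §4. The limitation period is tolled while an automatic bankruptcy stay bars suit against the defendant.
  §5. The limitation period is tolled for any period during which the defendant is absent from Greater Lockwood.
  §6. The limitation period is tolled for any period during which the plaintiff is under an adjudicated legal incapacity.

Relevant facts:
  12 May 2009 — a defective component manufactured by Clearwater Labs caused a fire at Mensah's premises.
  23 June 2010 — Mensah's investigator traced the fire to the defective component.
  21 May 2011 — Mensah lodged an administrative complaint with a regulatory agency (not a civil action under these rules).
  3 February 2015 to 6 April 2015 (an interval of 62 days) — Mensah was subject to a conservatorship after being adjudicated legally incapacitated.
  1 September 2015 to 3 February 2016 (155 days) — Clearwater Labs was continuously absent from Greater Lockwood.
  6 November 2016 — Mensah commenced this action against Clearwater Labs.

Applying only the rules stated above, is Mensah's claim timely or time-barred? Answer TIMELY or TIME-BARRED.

The claim accrued on 23 June 2010 — the later of the 12 May 2009 act and the 23 June 2010 discovery.
6 years from 23 June 2010 is 23 June 2016.
The plaintiff's legal incapacity from 3 February 2015 to 6 April 2015 tolled the period for 62 days, extending the deadline to 24 August 2016.
Because the defendant's absence from the jurisdiction ran from 1 September 2015 to 3 February 2016, the deadline is extended by 155 days to 26 January 2017.
The other events in the timeline have no effect on the limitation period under the stated rules.
Mensah filed on 6 November 2016, before the 26 January 2017 deadline, so the action is timely.

TIMELY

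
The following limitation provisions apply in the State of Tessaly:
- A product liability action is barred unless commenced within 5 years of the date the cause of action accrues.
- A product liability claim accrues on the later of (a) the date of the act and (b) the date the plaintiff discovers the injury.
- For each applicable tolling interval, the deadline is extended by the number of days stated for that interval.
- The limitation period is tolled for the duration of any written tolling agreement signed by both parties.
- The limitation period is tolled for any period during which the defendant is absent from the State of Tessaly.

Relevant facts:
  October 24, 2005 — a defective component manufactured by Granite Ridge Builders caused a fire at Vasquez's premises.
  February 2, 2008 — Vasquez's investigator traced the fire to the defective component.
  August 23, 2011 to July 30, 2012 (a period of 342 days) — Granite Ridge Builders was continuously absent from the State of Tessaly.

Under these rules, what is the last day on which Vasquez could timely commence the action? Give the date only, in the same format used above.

The claim accrued on February 2, 2008 — the later of the October 24, 2005 act and the February 2, 2008 discovery.
The untolled deadline — 5 years after February 2, 2008 — is February 2, 2013.
The defendant's absence from the jurisdiction from August 23, 2011 to July 30, 2012 tolled the period for 342 days, extending the deadline to January 10, 2014.

January 10, 2014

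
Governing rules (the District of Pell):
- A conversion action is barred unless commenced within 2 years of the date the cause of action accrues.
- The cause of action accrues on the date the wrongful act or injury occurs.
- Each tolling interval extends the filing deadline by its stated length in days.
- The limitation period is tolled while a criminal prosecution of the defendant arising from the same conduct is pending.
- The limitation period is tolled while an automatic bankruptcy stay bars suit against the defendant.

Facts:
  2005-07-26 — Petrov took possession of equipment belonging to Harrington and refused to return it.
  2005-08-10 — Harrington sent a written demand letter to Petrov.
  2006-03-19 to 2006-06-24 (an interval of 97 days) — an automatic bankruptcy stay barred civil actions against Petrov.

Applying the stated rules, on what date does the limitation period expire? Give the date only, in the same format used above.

The claim accrued on 2005-07-26, when the wrongful act occurred.
The untolled deadline — 2 years after 2005-07-26 — is 2007-07-26.
The period was tolled for 97 days by the automatic bankruptcy stay (2006-03-19 to 2006-06-24), pushing the deadline to 2007-10-31.
Nothing else in the chronology tolls or restarts the period.

2007-10-31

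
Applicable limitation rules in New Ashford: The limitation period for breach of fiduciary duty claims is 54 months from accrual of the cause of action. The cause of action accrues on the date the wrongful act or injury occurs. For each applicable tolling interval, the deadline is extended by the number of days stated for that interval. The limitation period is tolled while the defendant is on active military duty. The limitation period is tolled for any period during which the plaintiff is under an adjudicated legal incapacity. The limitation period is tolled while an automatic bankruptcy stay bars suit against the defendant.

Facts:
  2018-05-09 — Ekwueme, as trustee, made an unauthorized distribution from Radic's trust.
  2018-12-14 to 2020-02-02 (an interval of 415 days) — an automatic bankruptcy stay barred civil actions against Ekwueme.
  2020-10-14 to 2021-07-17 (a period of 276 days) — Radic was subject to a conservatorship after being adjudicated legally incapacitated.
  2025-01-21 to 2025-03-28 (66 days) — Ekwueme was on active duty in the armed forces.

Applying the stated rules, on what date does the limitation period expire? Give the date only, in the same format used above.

2024-09-30

The limitation period began to run on 2018-05-09.
The untolled deadline — 54 months after 2018-05-09 — is 2022-11-09.
The period was tolled for 415 days by the automatic bankruptcy stay (2018-12-14 to 2020-02-02), pushing the deadline to 2023-12-29.
The period was tolled for 276 days by the plaintiff's legal incapacity (2020-10-14 to 2021-07-17), pushing the deadline to 2024-09-30.
The defendant's active military service starting 2025-01-21 came too late — the period had run on 2024-09-30 — and so does not extend the deadline.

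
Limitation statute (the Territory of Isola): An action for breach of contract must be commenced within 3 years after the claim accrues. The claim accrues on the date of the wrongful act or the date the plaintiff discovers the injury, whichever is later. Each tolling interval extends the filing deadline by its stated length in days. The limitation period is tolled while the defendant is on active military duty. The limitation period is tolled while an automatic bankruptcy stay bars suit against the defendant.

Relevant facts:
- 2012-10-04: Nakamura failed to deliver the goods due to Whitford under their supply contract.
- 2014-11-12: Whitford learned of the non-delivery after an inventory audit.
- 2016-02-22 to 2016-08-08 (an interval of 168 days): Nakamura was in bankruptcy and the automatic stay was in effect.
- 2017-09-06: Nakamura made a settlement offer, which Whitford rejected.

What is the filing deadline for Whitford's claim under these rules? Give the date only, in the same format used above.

Because discovery on 2014-11-12 post-dates the 2012-10-04 act, accrual under the later-of rule falls on 2014-11-12.
Adding the 3 years base period to 2014-11-12 gives a deadline of 2017-11-12, before any tolling.
The period was tolled for 168 days by the automatic bankruptcy stay (2016-02-22 to 2016-08-08), pushing the deadline to 2018-04-29.
The other events in the timeline have no effect on the limitation period under the stated rules.

2018-04-29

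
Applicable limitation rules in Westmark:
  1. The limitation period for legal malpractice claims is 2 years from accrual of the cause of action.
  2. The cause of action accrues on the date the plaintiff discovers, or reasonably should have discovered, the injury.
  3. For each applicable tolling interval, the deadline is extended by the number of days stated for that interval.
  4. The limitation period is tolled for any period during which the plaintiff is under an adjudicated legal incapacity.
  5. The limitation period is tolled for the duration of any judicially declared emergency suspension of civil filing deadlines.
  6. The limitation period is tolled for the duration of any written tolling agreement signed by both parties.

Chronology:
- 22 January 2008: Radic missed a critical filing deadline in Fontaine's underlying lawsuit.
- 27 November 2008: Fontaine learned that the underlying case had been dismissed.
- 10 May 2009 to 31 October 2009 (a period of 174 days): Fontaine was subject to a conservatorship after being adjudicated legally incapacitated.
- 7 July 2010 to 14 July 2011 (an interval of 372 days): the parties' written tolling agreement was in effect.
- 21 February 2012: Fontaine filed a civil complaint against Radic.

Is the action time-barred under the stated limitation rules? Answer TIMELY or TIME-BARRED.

TIMELY

Under the discovery rule, the claim accrued on 27 November 2008, when Fontaine discovered the injury — not on the 22 January 2008 date of the underlying act.
Adding the 2 years base period to 27 November 2008 gives a deadline of 27 November 2010, before any tolling.
The plaintiff's legal incapacity from 10 May 2009 to 31 October 2009 tolled the period for 174 days, extending the deadline to 20 May 2011.
The written tolling agreement from 7 July 2010 to 14 July 2011 tolled the period for 372 days, extending the deadline to 26 May 2012.
Filing on 21 February 2012 beat the 26 May 2012 deadline — the action is timely.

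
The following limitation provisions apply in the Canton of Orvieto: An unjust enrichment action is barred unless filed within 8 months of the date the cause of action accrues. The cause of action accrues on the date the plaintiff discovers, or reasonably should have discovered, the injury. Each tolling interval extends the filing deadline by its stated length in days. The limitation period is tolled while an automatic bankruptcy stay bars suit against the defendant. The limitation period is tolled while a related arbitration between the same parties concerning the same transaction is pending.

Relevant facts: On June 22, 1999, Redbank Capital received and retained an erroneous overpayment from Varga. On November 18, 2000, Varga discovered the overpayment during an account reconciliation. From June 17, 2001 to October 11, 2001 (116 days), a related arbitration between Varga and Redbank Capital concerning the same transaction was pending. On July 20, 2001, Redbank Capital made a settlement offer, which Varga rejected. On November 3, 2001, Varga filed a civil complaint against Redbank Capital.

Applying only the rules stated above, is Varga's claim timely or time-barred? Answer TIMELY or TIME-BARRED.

TIMELY

The claim did not accrue until Varga discovered the injury on November 18, 2000; the June 22, 1999 act date does not start the clock under the stated rule.
Adding the 8 months base period to November 18, 2000 gives a deadline of July 18, 2001, before any tolling.
The period was tolled for 116 days by the pending related arbitration (June 17, 2001 to October 11, 2001), pushing the deadline to November 11, 2001.
The other events in the timeline have no effect on the limitation period under the stated rules.
Filing on November 3, 2001 beat the November 11, 2001 deadline — the action is timely.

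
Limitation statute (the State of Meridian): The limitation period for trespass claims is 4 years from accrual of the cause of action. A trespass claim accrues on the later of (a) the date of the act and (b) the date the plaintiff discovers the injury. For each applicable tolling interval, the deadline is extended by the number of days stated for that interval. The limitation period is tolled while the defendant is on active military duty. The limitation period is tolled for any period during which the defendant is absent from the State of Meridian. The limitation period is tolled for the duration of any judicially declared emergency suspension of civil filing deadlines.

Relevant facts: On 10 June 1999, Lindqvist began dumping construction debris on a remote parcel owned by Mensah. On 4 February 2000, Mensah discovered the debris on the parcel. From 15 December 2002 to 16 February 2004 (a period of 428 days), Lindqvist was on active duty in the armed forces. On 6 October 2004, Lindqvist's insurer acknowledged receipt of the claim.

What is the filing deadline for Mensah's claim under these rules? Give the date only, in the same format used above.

7 April 2005

The claim accrued on 4 February 2000 — the later of the 10 June 1999 act and the 4 February 2000 discovery.
Adding the 4 years base period to 4 February 2000 gives a deadline of 4 February 2004, before any tolling.
The defendant's active military service from 15 December 2002 to 16 February 2004 tolled the period for 428 days, extending the deadline to 7 April 2005.
The other events in the timeline have no effect on the limitation period under the stated rules.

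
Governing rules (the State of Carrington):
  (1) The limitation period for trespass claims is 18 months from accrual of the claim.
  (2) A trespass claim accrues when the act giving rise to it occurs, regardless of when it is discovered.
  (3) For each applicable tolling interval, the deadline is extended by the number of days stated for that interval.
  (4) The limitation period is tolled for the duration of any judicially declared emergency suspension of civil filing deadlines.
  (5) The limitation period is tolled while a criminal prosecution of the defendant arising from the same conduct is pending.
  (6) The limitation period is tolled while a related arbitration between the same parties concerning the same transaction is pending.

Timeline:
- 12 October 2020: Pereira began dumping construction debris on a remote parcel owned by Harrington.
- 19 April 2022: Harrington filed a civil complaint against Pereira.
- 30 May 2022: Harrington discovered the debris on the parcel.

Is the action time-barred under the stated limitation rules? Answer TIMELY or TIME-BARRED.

Accrual is governed by the date of the act, so the period began to run on 12 October 2020; the later discovery on 30 May 2022 is irrelevant under the stated rule.
The untolled deadline — 18 months after 12 October 2020 — is 12 April 2022.
Filing on 19 April 2022 missed the 12 April 2022 deadline — the action is time-barred.

TIME-BARRED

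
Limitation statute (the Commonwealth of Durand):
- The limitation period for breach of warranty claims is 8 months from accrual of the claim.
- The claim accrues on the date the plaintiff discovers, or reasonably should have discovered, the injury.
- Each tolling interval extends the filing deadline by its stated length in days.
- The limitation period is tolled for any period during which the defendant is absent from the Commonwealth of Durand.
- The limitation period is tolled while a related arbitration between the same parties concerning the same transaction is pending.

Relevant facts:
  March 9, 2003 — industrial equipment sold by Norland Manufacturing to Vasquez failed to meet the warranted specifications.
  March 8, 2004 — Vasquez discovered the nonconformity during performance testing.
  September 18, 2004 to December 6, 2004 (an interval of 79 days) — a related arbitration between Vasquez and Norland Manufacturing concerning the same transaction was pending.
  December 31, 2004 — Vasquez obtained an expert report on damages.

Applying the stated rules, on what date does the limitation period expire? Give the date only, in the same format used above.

January 26, 2005

Under the discovery rule, the claim accrued on March 8, 2004, when Vasquez discovered the injury — not on the March 9, 2003 date of the underlying act.
8 months from March 8, 2004 is November 8, 2004.
The period was tolled for 79 days by the pending related arbitration (September 18, 2004 to December 6, 2004), pushing the deadline to January 26, 2005.
None of the other events listed affects the running of the period under the stated rules.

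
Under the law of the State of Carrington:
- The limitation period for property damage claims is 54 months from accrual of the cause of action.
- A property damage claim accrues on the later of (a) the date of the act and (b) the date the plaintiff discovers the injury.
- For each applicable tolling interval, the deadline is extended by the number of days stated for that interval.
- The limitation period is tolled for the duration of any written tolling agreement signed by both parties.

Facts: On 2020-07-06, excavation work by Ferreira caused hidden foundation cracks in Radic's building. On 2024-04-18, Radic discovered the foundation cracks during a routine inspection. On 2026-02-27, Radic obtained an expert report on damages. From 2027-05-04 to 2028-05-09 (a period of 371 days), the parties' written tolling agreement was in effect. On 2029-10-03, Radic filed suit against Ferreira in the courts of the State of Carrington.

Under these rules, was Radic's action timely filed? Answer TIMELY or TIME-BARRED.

TIMELY

Because discovery on 2024-04-18 post-dates the 2020-07-06 act, accrual under the later-of rule falls on 2024-04-18.
54 months from 2024-04-18 is 2028-10-18.
The written tolling agreement from 2027-05-04 to 2028-05-09 tolled the period for 371 days, extending the deadline to 2029-10-24.
None of the other events listed affects the running of the period under the stated rules.
The 2029-10-03 filing precedes the 2029-10-24 deadline; the claim is timely.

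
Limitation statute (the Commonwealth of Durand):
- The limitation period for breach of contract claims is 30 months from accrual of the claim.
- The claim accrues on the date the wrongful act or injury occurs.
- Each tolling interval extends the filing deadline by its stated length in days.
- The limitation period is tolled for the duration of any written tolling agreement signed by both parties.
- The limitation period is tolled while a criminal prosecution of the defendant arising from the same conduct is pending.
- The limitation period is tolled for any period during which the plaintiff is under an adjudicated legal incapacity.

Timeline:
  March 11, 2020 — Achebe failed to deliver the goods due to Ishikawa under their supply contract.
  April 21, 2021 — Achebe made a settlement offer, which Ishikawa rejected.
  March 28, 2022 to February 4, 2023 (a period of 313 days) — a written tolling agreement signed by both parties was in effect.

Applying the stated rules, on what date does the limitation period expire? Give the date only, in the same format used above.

The claim accrued on March 11, 2020, when the wrongful act occurred.
Adding the 30 months base period to March 11, 2020 gives a deadline of September 11, 2022, before any tolling.
Because the written tolling agreement ran from March 28, 2022 to February 4, 2023, the deadline is extended by 313 days to July 21, 2023.
Nothing else in the chronology tolls or restarts the period.

July 21, 2023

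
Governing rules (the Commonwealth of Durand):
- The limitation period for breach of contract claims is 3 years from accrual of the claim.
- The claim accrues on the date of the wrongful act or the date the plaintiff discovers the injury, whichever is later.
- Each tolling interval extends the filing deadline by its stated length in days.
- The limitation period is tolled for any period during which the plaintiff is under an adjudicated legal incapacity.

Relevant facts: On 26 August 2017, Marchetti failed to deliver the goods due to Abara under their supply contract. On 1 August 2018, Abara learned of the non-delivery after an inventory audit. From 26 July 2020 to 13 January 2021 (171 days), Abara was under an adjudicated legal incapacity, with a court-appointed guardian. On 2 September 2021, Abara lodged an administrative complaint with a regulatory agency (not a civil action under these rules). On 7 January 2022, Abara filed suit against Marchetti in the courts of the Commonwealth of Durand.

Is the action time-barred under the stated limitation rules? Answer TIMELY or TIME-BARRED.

TIMELY

The claim accrued on 1 August 2018 — the later of the 26 August 2017 act and the 1 August 2018 discovery.
The untolled deadline — 3 years after 1 August 2018 — is 1 August 2021.
The period was tolled for 171 days by the plaintiff's legal incapacity (26 July 2020 to 13 January 2021), pushing the deadline to 19 January 2022.
The other events in the timeline have no effect on the limitation period under the stated rules.
The 7 January 2022 filing precedes the 19 January 2022 deadline; the claim is timely.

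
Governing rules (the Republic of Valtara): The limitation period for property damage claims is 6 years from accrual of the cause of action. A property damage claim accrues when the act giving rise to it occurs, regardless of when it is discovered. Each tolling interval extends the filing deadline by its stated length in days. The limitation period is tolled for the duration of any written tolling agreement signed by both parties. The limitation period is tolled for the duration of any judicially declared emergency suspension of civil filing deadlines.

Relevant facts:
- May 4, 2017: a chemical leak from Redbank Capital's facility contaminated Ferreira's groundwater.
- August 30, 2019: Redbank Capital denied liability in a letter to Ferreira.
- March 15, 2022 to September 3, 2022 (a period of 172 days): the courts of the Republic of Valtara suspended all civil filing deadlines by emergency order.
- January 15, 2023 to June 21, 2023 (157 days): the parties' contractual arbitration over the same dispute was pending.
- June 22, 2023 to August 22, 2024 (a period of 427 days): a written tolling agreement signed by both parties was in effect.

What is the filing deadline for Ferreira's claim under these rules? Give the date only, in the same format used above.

The claim accrued on May 4, 2017, when the wrongful act occurred.
The untolled deadline — 6 years after May 4, 2017 — is May 4, 2023.
Because the emergency suspension of filing deadlines ran from March 15, 2022 to September 3, 2022, the deadline is extended by 172 days to October 23, 2023.
The written tolling agreement from June 22, 2023 to August 22, 2024 tolled the period for 427 days, extending the deadline to December 23, 2024.
The pending related arbitration from January 15, 2023 to June 21, 2023 does not toll the period, because no stated rule makes a pending arbitration a tolling event.
Nothing else in the chronology tolls or restarts the period.

December 23, 2024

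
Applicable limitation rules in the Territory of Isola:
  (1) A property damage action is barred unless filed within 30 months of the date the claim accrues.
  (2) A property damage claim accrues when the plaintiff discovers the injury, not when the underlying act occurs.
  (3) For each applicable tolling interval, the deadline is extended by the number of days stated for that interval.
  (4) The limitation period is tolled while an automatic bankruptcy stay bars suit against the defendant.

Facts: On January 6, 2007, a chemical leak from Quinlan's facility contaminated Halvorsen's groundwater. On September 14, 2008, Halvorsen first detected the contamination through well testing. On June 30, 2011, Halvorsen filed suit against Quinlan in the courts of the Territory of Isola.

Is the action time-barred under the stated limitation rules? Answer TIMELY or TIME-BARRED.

The claim did not accrue until Halvorsen discovered the injury on September 14, 2008; the January 6, 2007 act date does not start the clock under the stated rule.
30 months from September 14, 2008 is March 14, 2011.
Filing on June 30, 2011 missed the March 14, 2011 deadline — the action is time-barred.

TIME-BARRED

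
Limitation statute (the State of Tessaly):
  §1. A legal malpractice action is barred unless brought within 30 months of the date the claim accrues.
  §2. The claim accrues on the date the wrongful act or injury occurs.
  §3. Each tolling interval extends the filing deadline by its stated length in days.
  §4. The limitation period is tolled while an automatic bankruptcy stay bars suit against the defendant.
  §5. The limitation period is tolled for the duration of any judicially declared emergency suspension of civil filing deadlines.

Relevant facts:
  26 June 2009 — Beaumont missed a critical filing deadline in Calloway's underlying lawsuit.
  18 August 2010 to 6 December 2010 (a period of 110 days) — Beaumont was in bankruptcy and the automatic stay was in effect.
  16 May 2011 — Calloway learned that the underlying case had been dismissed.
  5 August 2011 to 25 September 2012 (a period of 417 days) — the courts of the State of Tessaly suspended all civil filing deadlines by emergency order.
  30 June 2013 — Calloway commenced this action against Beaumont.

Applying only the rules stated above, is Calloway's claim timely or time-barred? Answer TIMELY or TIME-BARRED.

TIME-BARRED

The claim accrued on 26 June 2009, when the wrongful act occurred; under the stated occurrence rule the 16 May 2011 discovery does not delay accrual.
30 months from 26 June 2009 is 26 December 2011.
The period was tolled for 110 days by the automatic bankruptcy stay (18 August 2010 to 6 December 2010), pushing the deadline to 14 April 2012.
The emergency suspension of filing deadlines from 5 August 2011 to 25 September 2012 tolled the period for 417 days, extending the deadline to 5 June 2013.
Calloway filed on 30 June 2013, after the 5 June 2013 deadline, so the action is time-barred.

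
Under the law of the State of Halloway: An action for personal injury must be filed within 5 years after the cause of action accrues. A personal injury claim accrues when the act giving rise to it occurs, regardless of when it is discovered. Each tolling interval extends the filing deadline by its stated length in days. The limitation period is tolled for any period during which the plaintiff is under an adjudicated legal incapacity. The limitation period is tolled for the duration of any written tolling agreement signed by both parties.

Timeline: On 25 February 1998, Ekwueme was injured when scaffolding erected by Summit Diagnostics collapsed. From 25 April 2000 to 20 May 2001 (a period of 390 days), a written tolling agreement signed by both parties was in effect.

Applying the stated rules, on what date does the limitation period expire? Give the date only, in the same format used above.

21 March 2004

The claim accrued on 25 February 1998, when the wrongful act occurred.
Adding the 5 years base period to 25 February 1998 gives a deadline of 25 February 2003, before any tolling.
Because the written tolling agreement ran from 25 April 2000 to 20 May 2001, the deadline is extended by 390 days to 21 March 2004.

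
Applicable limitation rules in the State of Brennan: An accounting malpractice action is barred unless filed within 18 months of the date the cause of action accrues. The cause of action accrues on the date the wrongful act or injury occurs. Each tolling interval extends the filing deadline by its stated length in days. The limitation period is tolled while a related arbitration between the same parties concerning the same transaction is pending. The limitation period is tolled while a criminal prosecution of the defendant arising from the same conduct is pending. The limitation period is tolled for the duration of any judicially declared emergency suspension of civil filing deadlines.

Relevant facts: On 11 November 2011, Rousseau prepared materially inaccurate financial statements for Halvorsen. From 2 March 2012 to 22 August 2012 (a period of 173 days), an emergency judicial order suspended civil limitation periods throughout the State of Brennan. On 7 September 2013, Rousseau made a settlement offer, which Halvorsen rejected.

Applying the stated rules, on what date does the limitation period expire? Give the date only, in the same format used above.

The claim accrued on 11 November 2011, when the wrongful act occurred.
18 months from 11 November 2011 is 11 May 2013.
The emergency suspension of filing deadlines from 2 March 2012 to 22 August 2012 tolled the period for 173 days, extending the deadline to 31 October 2013.
The other events in the timeline have no effect on the limitation period under the stated rules.

31 October 2013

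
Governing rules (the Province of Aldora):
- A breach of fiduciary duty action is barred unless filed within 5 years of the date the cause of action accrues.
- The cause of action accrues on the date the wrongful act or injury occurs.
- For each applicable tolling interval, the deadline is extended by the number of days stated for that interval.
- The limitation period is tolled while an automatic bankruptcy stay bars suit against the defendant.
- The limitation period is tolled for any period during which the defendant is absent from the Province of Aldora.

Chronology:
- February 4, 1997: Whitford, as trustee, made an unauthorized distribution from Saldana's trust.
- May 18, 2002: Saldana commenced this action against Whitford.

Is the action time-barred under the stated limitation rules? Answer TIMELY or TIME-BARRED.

TIME-BARRED

The cause of action accrued on February 4, 1997, the date of the act.
Adding the 5 years base period to February 4, 1997 gives a deadline of February 4, 2002, before any tolling.
The May 18, 2002 filing falls after the February 4, 2002 deadline; the claim is time-barred.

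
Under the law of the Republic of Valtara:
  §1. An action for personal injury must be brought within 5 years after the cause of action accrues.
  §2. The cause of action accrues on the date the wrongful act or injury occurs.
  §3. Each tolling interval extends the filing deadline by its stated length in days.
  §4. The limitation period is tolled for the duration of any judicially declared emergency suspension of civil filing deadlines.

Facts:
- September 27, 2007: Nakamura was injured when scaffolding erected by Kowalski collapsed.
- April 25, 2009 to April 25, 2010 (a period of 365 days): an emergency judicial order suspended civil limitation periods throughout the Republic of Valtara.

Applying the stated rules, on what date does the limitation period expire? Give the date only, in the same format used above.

September 27, 2013

The limitation period began to run on September 27, 2007.
Adding the 5 years base period to September 27, 2007 gives a deadline of September 27, 2012, before any tolling.
The period was tolled for 365 days by the emergency suspension of filing deadlines (April 25, 2009 to April 25, 2010), pushing the deadline to September 27, 2013.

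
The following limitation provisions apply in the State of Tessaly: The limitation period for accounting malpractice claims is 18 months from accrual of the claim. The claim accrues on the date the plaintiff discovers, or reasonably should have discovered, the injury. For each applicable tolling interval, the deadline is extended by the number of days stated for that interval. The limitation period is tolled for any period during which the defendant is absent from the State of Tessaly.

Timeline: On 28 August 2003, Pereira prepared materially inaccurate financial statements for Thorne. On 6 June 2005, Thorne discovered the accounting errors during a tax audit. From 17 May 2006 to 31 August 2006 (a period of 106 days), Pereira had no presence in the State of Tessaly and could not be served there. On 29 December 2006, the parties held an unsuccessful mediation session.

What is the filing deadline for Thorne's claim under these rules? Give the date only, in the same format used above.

22 March 2007

Under the discovery rule, the claim accrued on 6 June 2005, when Thorne discovered the injury — not on the 28 August 2003 date of the underlying act.
18 months from 6 June 2005 is 6 December 2006.
The period was tolled for 106 days by the defendant's absence from the jurisdiction (17 May 2006 to 31 August 2006), pushing the deadline to 22 March 2007.
Nothing else in the chronology tolls or restarts the period.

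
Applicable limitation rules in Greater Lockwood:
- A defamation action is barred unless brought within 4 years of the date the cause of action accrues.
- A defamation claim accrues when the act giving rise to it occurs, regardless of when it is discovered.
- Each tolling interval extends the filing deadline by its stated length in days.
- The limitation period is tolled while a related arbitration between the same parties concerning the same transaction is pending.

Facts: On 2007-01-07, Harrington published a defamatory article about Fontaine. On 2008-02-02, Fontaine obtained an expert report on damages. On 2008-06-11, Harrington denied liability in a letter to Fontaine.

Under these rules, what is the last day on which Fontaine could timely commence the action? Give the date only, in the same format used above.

The claim accrued on 2007-01-07, when the wrongful act occurred.
Adding the 4 years base period to 2007-01-07 gives a deadline of 2011-01-07, before any tolling.
Nothing else in the chronology tolls or restarts the period.

2011-01-07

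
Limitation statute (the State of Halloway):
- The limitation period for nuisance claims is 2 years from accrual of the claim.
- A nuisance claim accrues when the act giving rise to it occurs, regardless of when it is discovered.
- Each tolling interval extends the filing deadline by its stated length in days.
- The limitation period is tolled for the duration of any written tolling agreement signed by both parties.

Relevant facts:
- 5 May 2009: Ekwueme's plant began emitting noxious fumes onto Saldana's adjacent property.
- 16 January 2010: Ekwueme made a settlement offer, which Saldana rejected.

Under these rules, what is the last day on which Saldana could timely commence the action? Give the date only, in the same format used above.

The claim accrued on 5 May 2009, when the wrongful act occurred.
The untolled deadline — 2 years after 5 May 2009 — is 5 May 2011.
The other events in the timeline have no effect on the limitation period under the stated rules.

5 May 2011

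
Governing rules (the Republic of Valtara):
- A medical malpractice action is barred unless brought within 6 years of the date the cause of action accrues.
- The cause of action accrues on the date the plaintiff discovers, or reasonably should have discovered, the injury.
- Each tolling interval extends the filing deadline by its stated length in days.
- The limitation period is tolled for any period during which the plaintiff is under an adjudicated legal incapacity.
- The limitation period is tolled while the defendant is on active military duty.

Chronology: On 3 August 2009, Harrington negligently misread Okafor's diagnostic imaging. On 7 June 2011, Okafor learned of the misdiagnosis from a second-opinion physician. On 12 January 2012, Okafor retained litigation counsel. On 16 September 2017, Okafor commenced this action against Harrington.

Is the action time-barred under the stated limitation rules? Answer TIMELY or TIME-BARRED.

Under the discovery rule, the claim accrued on 7 June 2011, when Okafor discovered the injury — not on the 3 August 2009 date of the underlying act.
Adding the 6 years base period to 7 June 2011 gives a deadline of 7 June 2017, before any tolling.
Nothing else in the chronology tolls or restarts the period.
The 16 September 2017 filing falls after the 7 June 2017 deadline; the claim is time-barred.

TIME-BARRED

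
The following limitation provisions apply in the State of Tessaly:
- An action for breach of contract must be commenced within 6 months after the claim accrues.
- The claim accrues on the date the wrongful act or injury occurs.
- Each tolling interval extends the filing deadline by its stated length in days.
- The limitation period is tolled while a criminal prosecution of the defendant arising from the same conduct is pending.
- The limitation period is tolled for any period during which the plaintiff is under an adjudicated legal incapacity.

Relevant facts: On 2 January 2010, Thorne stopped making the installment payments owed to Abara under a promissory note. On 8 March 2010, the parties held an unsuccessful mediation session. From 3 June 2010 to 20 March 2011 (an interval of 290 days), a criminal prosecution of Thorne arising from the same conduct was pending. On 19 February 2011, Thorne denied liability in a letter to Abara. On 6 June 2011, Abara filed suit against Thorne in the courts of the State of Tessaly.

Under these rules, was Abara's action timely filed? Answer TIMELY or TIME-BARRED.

TIME-BARRED

The limitation period began to run on 2 January 2010.
Adding the 6 months base period to 2 January 2010 gives a deadline of 2 July 2010, before any tolling.
The pending criminal prosecution from 3 June 2010 to 20 March 2011 tolled the period for 290 days, extending the deadline to 18 April 2011.
Nothing else in the chronology tolls or restarts the period.
The 6 June 2011 filing falls after the 18 April 2011 deadline; the claim is time-barred.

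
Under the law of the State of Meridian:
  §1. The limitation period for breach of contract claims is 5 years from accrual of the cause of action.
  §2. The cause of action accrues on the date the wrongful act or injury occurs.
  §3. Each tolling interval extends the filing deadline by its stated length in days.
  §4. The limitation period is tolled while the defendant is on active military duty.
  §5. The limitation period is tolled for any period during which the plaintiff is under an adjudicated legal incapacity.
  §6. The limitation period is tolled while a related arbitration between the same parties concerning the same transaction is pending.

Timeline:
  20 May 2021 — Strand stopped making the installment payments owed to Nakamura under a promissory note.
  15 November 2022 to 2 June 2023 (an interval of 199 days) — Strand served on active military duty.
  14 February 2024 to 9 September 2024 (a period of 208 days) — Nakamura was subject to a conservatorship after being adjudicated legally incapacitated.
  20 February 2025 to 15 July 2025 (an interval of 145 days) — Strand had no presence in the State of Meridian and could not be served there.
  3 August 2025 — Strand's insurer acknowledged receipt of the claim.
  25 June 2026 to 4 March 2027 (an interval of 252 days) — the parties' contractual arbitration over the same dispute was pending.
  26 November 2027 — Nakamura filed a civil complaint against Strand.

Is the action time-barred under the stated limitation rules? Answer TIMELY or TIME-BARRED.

TIMELY

The limitation period began to run on 20 May 2021.
The untolled deadline — 5 years after 20 May 2021 — is 20 May 2026.
The defendant's active military service from 15 November 2022 to 2 June 2023 tolled the period for 199 days, extending the deadline to 5 December 2026.
The period was tolled for 208 days by the plaintiff's legal incapacity (14 February 2024 to 9 September 2024), pushing the deadline to 1 July 2027.
The pending related arbitration from 25 June 2026 to 4 March 2027 tolled the period for 252 days, extending the deadline to 9 March 2028.
No stated provision tolls the period for the defendant's absence, so the interval from 20 February 2025 to 15 July 2025 has no effect on the deadline.
The other events in the timeline have no effect on the limitation period under the stated rules.
Filing on 26 November 2027 beat the 9 March 2028 deadline — the action is timely.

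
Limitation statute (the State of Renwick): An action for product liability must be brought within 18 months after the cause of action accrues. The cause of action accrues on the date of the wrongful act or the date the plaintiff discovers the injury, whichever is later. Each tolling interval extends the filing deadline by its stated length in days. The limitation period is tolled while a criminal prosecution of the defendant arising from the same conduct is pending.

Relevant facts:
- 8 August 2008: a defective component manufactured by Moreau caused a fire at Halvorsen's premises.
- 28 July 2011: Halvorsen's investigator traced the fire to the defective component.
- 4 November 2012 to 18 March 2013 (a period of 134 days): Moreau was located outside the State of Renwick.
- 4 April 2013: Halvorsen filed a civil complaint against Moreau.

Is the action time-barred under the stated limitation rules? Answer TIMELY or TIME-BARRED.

Because discovery on 28 July 2011 post-dates the 8 August 2008 act, accrual under the later-of rule falls on 28 July 2011.
18 months from 28 July 2011 is 28 January 2013.
Although the defendant's absence ran from 4 November 2012 to 18 March 2013, the stated rules do not make that a tolling event, so it is disregarded.
Filing on 4 April 2013 missed the 28 January 2013 deadline — the action is time-barred.

TIME-BARRED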